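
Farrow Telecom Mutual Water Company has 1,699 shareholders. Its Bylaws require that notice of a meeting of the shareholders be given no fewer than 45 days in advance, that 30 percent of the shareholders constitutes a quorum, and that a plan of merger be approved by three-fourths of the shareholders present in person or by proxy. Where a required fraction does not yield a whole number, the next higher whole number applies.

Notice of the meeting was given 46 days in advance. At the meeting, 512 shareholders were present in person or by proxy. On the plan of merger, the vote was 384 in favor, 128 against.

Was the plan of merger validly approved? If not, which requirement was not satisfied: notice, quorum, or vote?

Notice: 46 days given; 45 required. Satisfied.
Quorum: 30% of 1,699 = 509.70, rounded up to 510; 512 present. Satisfied.
Vote: requires three-fourths of those present (512); 3/4 of 512 = 384, so 384 needed; 384 in favor. Satisfied.

Valid — all requirements satisfied.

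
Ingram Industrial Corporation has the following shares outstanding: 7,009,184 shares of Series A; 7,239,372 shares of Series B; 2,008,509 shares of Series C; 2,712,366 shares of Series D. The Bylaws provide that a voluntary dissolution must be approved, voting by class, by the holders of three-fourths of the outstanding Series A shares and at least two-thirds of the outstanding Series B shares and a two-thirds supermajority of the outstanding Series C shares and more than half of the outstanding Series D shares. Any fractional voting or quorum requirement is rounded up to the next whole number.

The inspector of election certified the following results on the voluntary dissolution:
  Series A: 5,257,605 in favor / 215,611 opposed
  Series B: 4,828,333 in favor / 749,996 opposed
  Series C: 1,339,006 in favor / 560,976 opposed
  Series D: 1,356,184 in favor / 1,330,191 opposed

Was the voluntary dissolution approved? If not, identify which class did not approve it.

Approved — every class gave the required vote.

Series A: 3/4 of 7009184 = 5256888; 5,256,888 required, 5,257,605 in favor — approved.
Series B: 2/3 of 7239372 = 4826248; 4,826,248 required, 4,828,333 in favor — approved.
Series C: 2/3 of 2008509 = 1339006; 1,339,006 required, 1,339,006 in favor — approved.
Series D: a majority of 2712366 is 1356184; 1,356,184 required, 1,356,184 in favor — approved.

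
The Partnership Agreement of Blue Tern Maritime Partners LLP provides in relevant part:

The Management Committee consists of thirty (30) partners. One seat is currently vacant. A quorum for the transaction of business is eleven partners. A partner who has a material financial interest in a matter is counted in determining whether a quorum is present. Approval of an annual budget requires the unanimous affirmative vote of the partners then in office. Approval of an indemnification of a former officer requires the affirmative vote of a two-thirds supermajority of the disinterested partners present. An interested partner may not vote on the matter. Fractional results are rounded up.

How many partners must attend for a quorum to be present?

11

The quorum is fixed at 11.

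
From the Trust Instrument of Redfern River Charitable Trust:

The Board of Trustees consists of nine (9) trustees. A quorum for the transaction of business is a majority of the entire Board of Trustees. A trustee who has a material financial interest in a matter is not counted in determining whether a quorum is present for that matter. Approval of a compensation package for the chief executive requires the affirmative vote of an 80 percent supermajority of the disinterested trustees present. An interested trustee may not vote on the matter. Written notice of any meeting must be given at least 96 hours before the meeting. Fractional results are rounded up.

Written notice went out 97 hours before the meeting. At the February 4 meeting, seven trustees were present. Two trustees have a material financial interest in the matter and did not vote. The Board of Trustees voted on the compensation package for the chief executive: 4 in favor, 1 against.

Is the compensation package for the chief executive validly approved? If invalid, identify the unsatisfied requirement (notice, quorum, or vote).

Notice: 97 hours given; 96 required (97 ≥ 96). Satisfied.
Quorum: 7 present, but the 2 interested trustees do not count, leaving 5. Quorum is 5. Satisfied.
Vote: the compensation package for the chief executive requires four-fifths of the disinterested trustees present (7 − 2 = 5). 4/5 of 5 = 4, so 4 affirmative votes are needed; 4 voted in favor. Satisfied.

Valid — all requirements satisfied.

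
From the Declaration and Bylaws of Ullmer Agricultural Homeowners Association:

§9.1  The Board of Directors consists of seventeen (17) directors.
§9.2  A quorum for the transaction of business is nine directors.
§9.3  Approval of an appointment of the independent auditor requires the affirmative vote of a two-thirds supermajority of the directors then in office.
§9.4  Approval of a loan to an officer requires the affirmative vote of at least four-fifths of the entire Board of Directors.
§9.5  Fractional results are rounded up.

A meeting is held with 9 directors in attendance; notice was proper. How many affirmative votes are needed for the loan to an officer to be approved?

The loan to an officer requires four-fifths of the entire Board of Directors (17).
4/5 of 17 = 13.60, rounded up to 14.
(Only 9 can vote, so the loan to an officer cannot pass at this meeting, but the required vote is still 14.)

14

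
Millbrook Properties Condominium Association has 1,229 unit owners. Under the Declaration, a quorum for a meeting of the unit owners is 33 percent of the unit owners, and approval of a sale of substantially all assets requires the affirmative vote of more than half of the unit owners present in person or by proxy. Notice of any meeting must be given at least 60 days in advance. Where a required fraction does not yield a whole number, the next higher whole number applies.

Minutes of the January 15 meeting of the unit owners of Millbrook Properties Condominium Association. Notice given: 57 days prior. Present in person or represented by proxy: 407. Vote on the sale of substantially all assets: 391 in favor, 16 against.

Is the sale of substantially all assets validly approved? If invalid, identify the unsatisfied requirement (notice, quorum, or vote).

Notice: 57 days given; 60 required. Not satisfied.
Quorum: 33% of 1,229 = 405.57, rounded up to 406; 407 present. Satisfied.
Vote: requires a majority of those present (407); a majority of 407 is 204, so 204 needed; 391 in favor. Satisfied.

Invalid — notice requirement not satisfied.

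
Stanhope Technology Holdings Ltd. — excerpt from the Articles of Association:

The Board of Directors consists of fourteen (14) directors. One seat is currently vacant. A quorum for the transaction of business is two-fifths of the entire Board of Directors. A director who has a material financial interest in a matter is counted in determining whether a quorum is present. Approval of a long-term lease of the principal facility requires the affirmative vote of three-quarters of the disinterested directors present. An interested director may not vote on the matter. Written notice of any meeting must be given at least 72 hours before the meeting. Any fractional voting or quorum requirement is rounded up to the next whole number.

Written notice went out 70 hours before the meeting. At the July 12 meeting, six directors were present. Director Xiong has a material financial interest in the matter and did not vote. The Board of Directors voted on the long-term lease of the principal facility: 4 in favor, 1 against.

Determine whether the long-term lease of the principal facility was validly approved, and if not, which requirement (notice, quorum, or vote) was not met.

Invalid — notice requirement not satisfied.

Notice: 70 hours given; 72 required (70 < 72). Not satisfied.
Quorum: 6 present (interested directors count toward quorum); quorum is 6. Satisfied.
Vote: the long-term lease of the principal facility requires three-fourths of the disinterested directors present (6 − 1 = 5). 3/4 of 5 = 3.75, rounded up to 4, so 4 affirmative votes are needed; 4 voted in favor. Satisfied.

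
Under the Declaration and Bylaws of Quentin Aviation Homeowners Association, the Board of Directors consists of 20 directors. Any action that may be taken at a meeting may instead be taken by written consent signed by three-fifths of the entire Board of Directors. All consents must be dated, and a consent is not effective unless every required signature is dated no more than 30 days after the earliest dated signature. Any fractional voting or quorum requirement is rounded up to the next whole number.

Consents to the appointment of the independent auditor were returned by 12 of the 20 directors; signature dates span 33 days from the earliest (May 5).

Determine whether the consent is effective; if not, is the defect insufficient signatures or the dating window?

Signatures required: three-fifths of 20 — 3/5 of 20 = 12, so 12 needed; 12 signed. Sufficient.
Dating window: the latest signature is 33 days after the earliest; the limit is 30 days. Outside the window.

Not effective — dating-window requirement not satisfied.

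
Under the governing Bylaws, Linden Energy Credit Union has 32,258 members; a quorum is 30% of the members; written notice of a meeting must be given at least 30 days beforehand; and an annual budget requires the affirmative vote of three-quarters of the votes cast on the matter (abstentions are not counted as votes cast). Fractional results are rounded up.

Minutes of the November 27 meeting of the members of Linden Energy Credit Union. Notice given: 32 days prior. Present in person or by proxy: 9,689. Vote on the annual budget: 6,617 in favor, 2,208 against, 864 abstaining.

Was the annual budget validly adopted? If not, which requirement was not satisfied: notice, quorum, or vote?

Invalid — vote requirement not satisfied.

Notice: 32 days given; 30 required. Satisfied.
Quorum: 30% of 32,258 = 9,677.40, rounded up to 9,678; 9,689 present. Satisfied.
Vote: requires three-fourths of the votes cast (9,689 − 864 abstaining = 8,825); 3/4 of 8825 = 6618.75, rounded up to 6619, so 6,619 needed; 6,617 in favor. Not satisfied.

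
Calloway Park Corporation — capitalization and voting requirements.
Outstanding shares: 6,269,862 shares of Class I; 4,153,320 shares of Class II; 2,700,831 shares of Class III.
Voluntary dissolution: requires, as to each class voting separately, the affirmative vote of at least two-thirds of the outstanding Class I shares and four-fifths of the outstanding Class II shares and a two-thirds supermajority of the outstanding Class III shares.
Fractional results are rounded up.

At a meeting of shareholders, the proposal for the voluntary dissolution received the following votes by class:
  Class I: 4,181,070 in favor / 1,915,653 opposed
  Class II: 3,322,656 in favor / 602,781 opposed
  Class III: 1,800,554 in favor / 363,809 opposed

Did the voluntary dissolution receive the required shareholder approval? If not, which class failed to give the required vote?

Class I: 2/3 of 6269862 = 4179908; 4,179,908 required, 4,181,070 in favor — approved.
Class II: 4/5 of 4153320 = 3322656; 3,322,656 required, 3,322,656 in favor — approved.
Class III: 2/3 of 2700831 = 1800554; 1,800,554 required, 1,800,554 in favor — approved.

Approved — every class gave the required vote.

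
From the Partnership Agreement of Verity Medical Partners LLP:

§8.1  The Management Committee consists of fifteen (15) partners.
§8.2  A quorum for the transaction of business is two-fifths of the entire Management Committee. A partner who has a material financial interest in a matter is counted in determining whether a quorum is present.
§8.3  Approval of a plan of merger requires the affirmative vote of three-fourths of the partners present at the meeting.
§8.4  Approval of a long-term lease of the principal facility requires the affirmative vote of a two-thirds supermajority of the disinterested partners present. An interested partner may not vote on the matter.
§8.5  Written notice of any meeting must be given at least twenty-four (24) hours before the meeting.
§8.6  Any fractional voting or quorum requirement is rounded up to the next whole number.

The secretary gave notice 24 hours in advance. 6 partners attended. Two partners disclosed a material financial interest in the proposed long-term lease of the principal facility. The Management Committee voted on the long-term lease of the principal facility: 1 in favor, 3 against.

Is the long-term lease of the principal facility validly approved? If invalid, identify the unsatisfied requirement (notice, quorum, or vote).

Invalid — vote requirement not satisfied.

Notice: 24 hours given; 24 required (24 ≥ 24). Satisfied.
Quorum: 6 present (interested partners count toward quorum); quorum is 6. Satisfied.
Vote: the long-term lease of the principal facility requires two-thirds of the disinterested partners present (6 − 2 = 4). 2/3 of 4 = 2.67, rounded up to 3, so 3 affirmative votes are needed; 1 voted in favor. Not satisfied.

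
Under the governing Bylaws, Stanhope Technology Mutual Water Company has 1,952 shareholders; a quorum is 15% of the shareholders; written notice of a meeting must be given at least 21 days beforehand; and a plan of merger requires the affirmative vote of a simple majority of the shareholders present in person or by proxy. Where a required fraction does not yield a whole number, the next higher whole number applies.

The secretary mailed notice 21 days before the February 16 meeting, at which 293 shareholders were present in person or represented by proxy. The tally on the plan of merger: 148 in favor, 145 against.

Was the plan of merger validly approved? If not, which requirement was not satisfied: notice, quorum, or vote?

Notice: 21 days given; 21 required. Satisfied.
Quorum: 15% of 1,952 = 292.80, rounded up to 293; 293 present. Satisfied.
Vote: requires a majority of those present (293); a majority of 293 is 147, so 147 needed; 148 in favor. Satisfied.

Valid — all requirements satisfied.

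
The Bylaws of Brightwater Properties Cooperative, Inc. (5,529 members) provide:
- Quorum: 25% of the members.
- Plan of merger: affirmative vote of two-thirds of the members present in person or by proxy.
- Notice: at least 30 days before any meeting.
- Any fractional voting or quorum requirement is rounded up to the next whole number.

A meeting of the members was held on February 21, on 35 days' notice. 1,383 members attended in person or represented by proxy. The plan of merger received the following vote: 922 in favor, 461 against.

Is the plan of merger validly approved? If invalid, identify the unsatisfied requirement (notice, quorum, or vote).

Notice: 35 days given; 30 required. Satisfied.
Quorum: 25% of 5,529 = 1,382.25, rounded up to 1,383; 1,383 present. Satisfied.
Vote: requires two-thirds of those present (1,383); 2/3 of 1383 = 922, so 922 needed; 922 in favor. Satisfied.

Valid — all requirements satisfied.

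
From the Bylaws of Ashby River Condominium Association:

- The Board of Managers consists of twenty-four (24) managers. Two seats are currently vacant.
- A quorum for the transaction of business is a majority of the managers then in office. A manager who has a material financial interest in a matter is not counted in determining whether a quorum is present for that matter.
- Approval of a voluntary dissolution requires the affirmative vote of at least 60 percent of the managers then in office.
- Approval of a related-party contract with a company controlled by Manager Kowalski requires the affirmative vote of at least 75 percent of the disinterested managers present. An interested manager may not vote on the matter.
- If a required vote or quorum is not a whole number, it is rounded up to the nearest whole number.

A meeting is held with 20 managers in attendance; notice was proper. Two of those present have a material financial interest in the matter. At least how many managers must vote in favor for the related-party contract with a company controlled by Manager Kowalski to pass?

The related-party contract with a company controlled by Manager Kowalski requires three-fourths of the disinterested managers present (20 − 2 = 18).
3/4 of 18 = 13.50, rounded up to 14.

14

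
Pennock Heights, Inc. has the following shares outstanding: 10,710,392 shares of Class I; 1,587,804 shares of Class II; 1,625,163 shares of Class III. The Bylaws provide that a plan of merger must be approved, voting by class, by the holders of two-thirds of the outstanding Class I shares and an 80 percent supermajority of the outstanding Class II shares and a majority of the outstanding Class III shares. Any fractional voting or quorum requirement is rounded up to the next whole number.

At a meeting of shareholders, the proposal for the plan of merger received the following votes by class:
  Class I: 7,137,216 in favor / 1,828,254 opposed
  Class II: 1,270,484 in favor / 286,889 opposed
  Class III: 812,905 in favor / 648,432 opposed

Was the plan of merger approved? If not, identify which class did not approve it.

Not approved — the Class I shares did not give the required vote.

Class I: 2/3 of 10710392 = 7140261.33, rounded up to 7140262; 7,140,262 required, 7,137,216 in favor — not approved.
Class II: 4/5 of 1587804 = 1270243.20, rounded up to 1270244; 1,270,244 required, 1,270,484 in favor — approved.
Class III: a majority of 1625163 is 812582; 812,582 required, 812,905 in favor — approved.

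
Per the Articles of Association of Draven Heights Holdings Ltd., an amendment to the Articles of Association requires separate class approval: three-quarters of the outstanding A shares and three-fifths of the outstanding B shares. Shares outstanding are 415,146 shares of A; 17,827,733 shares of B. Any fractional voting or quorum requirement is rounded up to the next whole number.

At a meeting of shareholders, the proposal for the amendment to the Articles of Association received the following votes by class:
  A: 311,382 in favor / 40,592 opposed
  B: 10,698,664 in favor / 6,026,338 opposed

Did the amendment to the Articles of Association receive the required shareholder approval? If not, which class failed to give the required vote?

Approved — every class gave the required vote.

A: 3/4 of 415146 = 311359.50, rounded up to 311360; 311,360 required, 311,382 in favor — approved.
B: 3/5 of 17827733 = 10696639.80, rounded up to 10696640; 10,696,640 required, 10,698,664 in favor — approved.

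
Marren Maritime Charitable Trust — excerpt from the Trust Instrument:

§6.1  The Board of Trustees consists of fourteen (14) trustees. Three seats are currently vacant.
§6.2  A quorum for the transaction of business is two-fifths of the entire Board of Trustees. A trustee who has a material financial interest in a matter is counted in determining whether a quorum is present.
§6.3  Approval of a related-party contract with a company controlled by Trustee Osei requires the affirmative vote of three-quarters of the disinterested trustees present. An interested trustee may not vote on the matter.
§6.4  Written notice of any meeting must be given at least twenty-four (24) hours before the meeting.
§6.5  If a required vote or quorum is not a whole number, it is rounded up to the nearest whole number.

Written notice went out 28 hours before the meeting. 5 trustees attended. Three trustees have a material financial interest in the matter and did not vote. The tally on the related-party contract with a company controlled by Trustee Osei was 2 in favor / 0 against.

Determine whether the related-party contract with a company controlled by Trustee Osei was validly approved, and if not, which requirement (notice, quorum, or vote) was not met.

Notice: 28 hours given; 24 required (28 ≥ 24). Satisfied.
Quorum: 5 present (interested trustees count toward quorum); quorum is 6. Not satisfied.
Vote: the related-party contract with a company controlled by Trustee Osei requires three-fourths of the disinterested trustees present (5 − 3 = 2). 3/4 of 2 = 1.50, rounded up to 2, so 2 affirmative votes are needed; 2 voted in favor. Satisfied. (Moot — without a quorum no business can be validly transacted.)

Invalid — quorum requirement not satisfied.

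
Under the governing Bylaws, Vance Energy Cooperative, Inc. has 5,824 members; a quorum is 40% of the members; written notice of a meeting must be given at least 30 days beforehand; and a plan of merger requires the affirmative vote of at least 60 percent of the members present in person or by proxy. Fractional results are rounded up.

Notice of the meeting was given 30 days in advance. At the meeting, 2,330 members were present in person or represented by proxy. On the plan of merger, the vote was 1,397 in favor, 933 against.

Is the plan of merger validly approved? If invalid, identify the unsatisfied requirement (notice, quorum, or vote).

Notice: 30 days given; 30 required. Satisfied.
Quorum: 40% of 5,824 = 2,329.60, rounded up to 2,330; 2,330 present. Satisfied.
Vote: requires three-fifths of those present (2,330); 3/5 of 2330 = 1398, so 1,398 needed; 1,397 in favor. Not satisfied.

Invalid — vote requirement not satisfied.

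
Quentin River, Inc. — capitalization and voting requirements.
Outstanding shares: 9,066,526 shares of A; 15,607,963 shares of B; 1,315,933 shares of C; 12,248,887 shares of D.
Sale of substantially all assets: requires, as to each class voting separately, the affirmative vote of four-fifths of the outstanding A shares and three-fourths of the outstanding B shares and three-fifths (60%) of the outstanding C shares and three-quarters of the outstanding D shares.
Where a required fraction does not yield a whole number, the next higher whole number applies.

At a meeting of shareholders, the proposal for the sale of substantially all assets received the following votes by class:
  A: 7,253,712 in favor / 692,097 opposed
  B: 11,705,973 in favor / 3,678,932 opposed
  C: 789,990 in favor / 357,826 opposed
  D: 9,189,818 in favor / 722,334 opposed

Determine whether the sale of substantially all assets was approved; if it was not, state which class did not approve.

Approved — every class gave the required vote.

A: 4/5 of 9066526 = 7253220.80, rounded up to 7253221; 7,253,221 required, 7,253,712 in favor — approved.
B: 3/4 of 15607963 = 11705972.25, rounded up to 11705973; 11,705,973 required, 11,705,973 in favor — approved.
C: 3/5 of 1315933 = 789559.80, rounded up to 789560; 789,560 required, 789,990 in favor — approved.
D: 3/4 of 12248887 = 9186665.25, rounded up to 9186666; 9,186,666 required, 9,189,818 in favor — approved.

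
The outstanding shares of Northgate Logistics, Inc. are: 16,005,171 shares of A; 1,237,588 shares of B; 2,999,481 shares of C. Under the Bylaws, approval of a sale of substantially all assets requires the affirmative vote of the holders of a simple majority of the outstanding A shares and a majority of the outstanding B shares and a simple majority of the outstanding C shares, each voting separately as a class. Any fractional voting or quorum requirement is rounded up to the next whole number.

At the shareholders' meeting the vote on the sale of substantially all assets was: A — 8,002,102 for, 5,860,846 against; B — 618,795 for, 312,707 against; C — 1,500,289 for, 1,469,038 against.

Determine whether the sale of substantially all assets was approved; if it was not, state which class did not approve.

Not approved — the A shares did not give the required vote.

A: a majority of 16005171 is 8002586; 8,002,586 required, 8,002,102 in favor — not approved.
B: a majority of 1237588 is 618795; 618,795 required, 618,795 in favor — approved.
C: a majority of 2999481 is 1499741; 1,499,741 required, 1,500,289 in favor — approved.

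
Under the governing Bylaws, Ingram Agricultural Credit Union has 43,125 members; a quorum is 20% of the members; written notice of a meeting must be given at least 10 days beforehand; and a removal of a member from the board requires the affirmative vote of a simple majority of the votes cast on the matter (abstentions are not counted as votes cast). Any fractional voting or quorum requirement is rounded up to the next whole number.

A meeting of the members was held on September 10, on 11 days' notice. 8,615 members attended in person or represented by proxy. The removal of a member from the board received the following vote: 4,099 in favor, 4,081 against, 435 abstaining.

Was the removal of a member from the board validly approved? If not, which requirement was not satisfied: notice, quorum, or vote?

Invalid — quorum requirement not satisfied.

Notice: 11 days given; 10 required. Satisfied.
Quorum: 20% of 43,125 = 8,625; 8,615 present. Not satisfied.
Vote: requires a majority of the votes cast (8,615 − 435 abstaining = 8,180); a majority of 8180 is 4091, so 4,091 needed; 4,099 in favor. Satisfied.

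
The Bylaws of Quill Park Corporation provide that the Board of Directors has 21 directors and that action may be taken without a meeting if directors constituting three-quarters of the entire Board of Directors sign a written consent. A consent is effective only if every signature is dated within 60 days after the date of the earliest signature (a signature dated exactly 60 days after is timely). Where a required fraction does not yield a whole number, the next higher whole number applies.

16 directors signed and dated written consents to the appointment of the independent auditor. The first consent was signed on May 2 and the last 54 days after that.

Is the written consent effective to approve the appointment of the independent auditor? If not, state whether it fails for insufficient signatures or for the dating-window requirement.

Signatures required: three-quarters of 21 — 3/4 of 21 = 15.75, rounded up to 16, so 16 needed; 16 signed. Sufficient.
Dating window: the latest signature is 54 days after the earliest; the limit is 60 days. Within the window.

Effective — both the signature and dating-window requirements are satisfied.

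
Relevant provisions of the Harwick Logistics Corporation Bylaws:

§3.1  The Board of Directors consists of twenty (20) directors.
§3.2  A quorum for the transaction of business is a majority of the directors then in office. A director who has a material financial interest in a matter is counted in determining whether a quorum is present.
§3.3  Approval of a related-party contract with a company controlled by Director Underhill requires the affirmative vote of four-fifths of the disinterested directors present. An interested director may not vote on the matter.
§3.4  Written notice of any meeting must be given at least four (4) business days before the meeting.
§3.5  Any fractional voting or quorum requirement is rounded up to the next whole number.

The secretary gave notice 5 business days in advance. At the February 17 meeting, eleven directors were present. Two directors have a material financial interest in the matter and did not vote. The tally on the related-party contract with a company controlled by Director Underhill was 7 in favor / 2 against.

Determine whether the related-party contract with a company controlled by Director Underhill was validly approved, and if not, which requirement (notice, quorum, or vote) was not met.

Invalid — vote requirement not satisfied.

Notice: 5 business days given; 4 required (5 ≥ 4). Satisfied.
Quorum: 11 present (interested directors count toward quorum); quorum is 11. Satisfied.
Vote: the related-party contract with a company controlled by Director Underhill requires four-fifths of the disinterested directors present (11 − 2 = 9). 4/5 of 9 = 7.20, rounded up to 8, so 8 affirmative votes are needed; 7 voted in favor. Not satisfied.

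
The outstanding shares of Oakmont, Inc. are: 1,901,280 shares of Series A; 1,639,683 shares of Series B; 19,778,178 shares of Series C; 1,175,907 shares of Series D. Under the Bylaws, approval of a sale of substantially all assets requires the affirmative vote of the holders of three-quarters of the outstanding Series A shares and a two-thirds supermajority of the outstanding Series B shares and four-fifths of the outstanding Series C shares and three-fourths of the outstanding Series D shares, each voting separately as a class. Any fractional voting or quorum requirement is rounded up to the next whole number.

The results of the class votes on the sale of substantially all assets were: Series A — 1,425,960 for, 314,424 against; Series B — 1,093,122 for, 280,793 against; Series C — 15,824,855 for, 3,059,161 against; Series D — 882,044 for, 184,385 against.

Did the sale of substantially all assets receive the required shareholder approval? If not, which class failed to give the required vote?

Approved — every class gave the required vote.

Series A: 3/4 of 1901280 = 1425960; 1,425,960 required, 1,425,960 in favor — approved.
Series B: 2/3 of 1639683 = 1093122; 1,093,122 required, 1,093,122 in favor — approved.
Series C: 4/5 of 19778178 = 15822542.40, rounded up to 15822543; 15,822,543 required, 15,824,855 in favor — approved.
Series D: 3/4 of 1175907 = 881930.25, rounded up to 881931; 881,931 required, 882,044 in favor — approved.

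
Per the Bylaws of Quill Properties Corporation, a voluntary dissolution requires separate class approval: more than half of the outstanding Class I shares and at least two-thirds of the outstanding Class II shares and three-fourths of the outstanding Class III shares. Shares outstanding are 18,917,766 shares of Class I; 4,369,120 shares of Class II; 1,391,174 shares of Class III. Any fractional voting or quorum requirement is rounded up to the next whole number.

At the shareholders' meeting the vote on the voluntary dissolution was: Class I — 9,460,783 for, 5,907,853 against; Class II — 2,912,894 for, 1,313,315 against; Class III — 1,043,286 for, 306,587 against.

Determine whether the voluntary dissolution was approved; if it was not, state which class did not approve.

Class I: a majority of 18917766 is 9458884; 9,458,884 required, 9,460,783 in favor — approved.
Class II: 2/3 of 4369120 = 2912746.67, rounded up to 2912747; 2,912,747 required, 2,912,894 in favor — approved.
Class III: 3/4 of 1391174 = 1043380.50, rounded up to 1043381; 1,043,381 required, 1,043,286 in favor — not approved.

Not approved — the Class III shares did not give the required vote.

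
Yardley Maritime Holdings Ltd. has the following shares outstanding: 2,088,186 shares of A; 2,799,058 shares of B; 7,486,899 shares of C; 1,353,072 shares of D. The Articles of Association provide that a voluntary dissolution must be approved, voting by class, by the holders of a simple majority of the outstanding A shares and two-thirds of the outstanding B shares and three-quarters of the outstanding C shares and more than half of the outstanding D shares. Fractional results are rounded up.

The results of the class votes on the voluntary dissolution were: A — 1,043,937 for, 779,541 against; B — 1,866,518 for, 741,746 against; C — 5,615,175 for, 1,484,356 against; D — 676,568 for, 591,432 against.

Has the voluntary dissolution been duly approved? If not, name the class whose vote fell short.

A: a majority of 2088186 is 1044094; 1,044,094 required, 1,043,937 in favor — not approved.
B: 2/3 of 2799058 = 1866038.67, rounded up to 1866039; 1,866,039 required, 1,866,518 in favor — approved.
C: 3/4 of 7486899 = 5615174.25, rounded up to 5615175; 5,615,175 required, 5,615,175 in favor — approved.
D: a majority of 1353072 is 676537; 676,537 required, 676,568 in favor — approved.

Not approved — the A shares did not give the required vote.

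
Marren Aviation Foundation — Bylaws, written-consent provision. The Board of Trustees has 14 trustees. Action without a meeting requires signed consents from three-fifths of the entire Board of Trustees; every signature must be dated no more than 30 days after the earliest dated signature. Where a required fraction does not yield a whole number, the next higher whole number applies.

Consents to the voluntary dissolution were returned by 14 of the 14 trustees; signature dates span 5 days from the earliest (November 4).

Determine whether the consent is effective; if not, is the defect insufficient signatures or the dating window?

Signatures required: three-fifths of 14 — 3/5 of 14 = 8.40, rounded up to 9, so 9 needed; 14 signed. Sufficient.
Dating window: the latest signature is 5 days after the earliest; the limit is 30 days. Within the window.

Effective — both the signature and dating-window requirements are satisfied.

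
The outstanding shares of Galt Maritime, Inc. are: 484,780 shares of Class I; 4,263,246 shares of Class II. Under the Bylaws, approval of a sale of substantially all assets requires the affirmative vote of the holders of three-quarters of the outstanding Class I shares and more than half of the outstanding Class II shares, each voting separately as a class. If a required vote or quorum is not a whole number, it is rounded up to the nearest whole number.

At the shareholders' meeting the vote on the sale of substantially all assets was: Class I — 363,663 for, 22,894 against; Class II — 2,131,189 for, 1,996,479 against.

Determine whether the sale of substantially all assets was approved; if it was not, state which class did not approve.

Class I: 3/4 of 484780 = 363585; 363,585 required, 363,663 in favor — approved.
Class II: a majority of 4263246 is 2131624; 2,131,624 required, 2,131,189 in favor — not approved.

Not approved — the Class II shares did not give the required vote.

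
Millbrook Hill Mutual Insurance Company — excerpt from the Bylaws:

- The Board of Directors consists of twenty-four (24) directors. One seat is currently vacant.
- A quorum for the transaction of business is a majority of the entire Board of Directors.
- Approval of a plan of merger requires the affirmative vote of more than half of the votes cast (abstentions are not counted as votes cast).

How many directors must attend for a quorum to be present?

A majority of 24 is 13.

13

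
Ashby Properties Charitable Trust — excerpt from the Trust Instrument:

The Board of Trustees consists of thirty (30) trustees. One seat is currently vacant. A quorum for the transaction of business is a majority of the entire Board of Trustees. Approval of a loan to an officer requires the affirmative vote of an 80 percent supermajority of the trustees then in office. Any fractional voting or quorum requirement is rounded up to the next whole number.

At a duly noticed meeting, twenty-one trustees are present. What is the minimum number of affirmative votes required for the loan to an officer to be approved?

24

The loan to an officer requires four-fifths of the trustees then in office (29).
4/5 of 29 = 23.20, rounded up to 24.
(Only 21 can vote, so the loan to an officer cannot pass at this meeting, but the required vote is still 24.)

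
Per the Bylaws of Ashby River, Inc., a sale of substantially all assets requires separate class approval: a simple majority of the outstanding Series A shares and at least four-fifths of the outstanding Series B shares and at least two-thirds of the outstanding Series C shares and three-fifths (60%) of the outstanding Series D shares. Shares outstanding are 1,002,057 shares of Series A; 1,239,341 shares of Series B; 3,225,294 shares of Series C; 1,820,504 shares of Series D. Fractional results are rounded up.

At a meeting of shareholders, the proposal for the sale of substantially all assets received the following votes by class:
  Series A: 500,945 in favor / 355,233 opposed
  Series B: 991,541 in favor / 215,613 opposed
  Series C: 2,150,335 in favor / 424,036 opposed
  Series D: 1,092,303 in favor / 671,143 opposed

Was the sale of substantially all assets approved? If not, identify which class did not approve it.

Not approved — the Series A shares did not give the required vote.

Series A: a majority of 1002057 is 501029; 501,029 required, 500,945 in favor — not approved.
Series B: 4/5 of 1239341 = 991472.80, rounded up to 991473; 991,473 required, 991,541 in favor — approved.
Series C: 2/3 of 3225294 = 2150196; 2,150,196 required, 2,150,335 in favor — approved.
Series D: 3/5 of 1820504 = 1092302.40, rounded up to 1092303; 1,092,303 required, 1,092,303 in favor — approved.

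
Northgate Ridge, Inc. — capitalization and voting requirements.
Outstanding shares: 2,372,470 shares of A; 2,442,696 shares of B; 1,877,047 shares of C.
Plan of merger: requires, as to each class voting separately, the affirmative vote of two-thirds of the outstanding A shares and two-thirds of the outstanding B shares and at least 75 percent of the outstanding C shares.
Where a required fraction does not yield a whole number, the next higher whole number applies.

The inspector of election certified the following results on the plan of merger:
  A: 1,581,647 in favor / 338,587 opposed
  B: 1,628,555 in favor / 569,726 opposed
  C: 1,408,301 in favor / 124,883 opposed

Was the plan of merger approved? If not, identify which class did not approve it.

A: 2/3 of 2372470 = 1581646.67, rounded up to 1581647; 1,581,647 required, 1,581,647 in favor — approved.
B: 2/3 of 2442696 = 1628464; 1,628,464 required, 1,628,555 in favor — approved.
C: 3/4 of 1877047 = 1407785.25, rounded up to 1407786; 1,407,786 required, 1,408,301 in favor — approved.

Approved — every class gave the required vote.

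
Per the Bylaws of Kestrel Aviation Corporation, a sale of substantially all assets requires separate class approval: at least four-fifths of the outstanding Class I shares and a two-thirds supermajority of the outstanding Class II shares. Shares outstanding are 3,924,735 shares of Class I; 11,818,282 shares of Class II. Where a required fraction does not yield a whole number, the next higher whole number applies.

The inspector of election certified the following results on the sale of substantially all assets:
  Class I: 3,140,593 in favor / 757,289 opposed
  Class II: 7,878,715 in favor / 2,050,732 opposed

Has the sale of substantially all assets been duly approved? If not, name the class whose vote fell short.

Class I: 4/5 of 3924735 = 3139788; 3,139,788 required, 3,140,593 in favor — approved.
Class II: 2/3 of 11818282 = 7878854.67, rounded up to 7878855; 7,878,855 required, 7,878,715 in favor — not approved.

Not approved — the Class II shares did not give the required vote.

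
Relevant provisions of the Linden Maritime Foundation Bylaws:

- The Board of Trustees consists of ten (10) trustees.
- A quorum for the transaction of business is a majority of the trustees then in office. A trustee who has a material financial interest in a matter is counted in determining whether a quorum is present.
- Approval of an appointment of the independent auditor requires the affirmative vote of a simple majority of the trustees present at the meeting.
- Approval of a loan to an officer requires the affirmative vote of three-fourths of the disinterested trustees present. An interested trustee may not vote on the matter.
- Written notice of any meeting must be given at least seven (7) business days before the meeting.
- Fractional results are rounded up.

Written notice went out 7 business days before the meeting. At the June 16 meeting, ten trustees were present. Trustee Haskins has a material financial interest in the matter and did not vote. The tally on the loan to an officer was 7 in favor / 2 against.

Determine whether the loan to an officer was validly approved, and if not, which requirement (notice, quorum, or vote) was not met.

Valid — all requirements satisfied.

Notice: 7 business days given; 7 required (7 ≥ 7). Satisfied.
Quorum: 10 present (interested trustees count toward quorum); quorum is 6. Satisfied.
Vote: the loan to an officer requires three-fourths of the disinterested trustees present (10 − 1 = 9). 3/4 of 9 = 6.75, rounded up to 7, so 7 affirmative votes are needed; 7 voted in favor. Satisfied.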